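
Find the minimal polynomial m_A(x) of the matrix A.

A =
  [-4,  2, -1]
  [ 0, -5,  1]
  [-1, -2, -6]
x^3 + 15*x^2 + 75*x + 125

The characteristic polynomial is χ_A(x) = (x + 5)^3, so the eigenvalues are known. The minimal polynomial is
  m_A(x) = Π_λ (x − λ)^{k_λ}
where k_λ is the size of the *largest* Jordan block for λ (equivalently, the smallest k with (A − λI)^k v = 0 for every generalised eigenvector v of λ).

  λ = -5: largest Jordan block has size 3, contributing (x + 5)^3

So m_A(x) = (x + 5)^3 = x^3 + 15*x^2 + 75*x + 125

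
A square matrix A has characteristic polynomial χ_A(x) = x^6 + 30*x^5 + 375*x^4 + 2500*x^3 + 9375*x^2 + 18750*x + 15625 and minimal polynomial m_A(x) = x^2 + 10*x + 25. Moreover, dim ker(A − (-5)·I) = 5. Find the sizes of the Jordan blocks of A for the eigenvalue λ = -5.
Block sizes for λ = -5: [2, 1, 1, 1, 1]

Step 1 — from the characteristic polynomial, algebraic multiplicity of λ = -5 is 6. From dim ker(A − (-5)·I) = 5, there are exactly 5 Jordan blocks for λ = -5.
Step 2 — from the minimal polynomial, the factor (x + 5)^2 tells us the largest block for λ = -5 has size 2.
Step 3 — with total size 6, 5 blocks, and largest block 2, the block sizes (in nonincreasing order) are [2, 1, 1, 1, 1].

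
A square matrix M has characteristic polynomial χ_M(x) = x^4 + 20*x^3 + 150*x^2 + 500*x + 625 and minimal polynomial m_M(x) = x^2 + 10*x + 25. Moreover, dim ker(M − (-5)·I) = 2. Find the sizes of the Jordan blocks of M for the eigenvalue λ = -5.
Block sizes for λ = -5: [2, 2]

Step 1 — from the characteristic polynomial, algebraic multiplicity of λ = -5 is 4. From dim ker(M − (-5)·I) = 2, there are exactly 2 Jordan blocks for λ = -5.
Step 2 — from the minimal polynomial, the factor (x + 5)^2 tells us the largest block for λ = -5 has size 2.
Step 3 — with total size 4, 2 blocks, and largest block 2, the block sizes (in nonincreasing order) are [2, 2].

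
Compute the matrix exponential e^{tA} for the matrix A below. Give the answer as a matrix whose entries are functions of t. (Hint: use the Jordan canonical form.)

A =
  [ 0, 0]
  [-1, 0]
e^{tA} =
  [1, 0]
  [-t, 1]

Strategy: write A = P · J · P⁻¹ where J is a Jordan canonical form, so e^{tA} = P · e^{tJ} · P⁻¹, and e^{tJ} can be computed block-by-block.

A has Jordan form
J =
  [0, 1]
  [0, 0]
(up to reordering of blocks).

Per-block formulas:
  For a 2×2 Jordan block J_2(0): exp(t · J_2(0)) = e^(0t)·(I + t·N), where N is the 2×2 nilpotent shift.

After assembling e^{tJ} and conjugating by P, we get:

e^{tA} =
  [1, 0]
  [-t, 1]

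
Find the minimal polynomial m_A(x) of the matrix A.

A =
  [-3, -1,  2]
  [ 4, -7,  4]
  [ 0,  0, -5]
x^2 + 10*x + 25

The characteristic polynomial is χ_A(x) = (x + 5)^3, so the eigenvalues are known. The minimal polynomial is
  m_A(x) = Π_λ (x − λ)^{k_λ}
where k_λ is the size of the *largest* Jordan block for λ (equivalently, the smallest k with (A − λI)^k v = 0 for every generalised eigenvector v of λ).

  λ = -5: largest Jordan block has size 2, contributing (x + 5)^2

So m_A(x) = (x + 5)^2 = x^2 + 10*x + 25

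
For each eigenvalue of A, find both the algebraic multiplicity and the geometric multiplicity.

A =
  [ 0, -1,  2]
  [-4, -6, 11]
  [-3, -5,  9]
λ = 1: alg = 3, geom = 1

Step 1 — factor the characteristic polynomial to read off the algebraic multiplicities:
  χ_A(x) = (x - 1)^3

Step 2 — compute geometric multiplicities via the rank-nullity identity g(λ) = n − rank(A − λI):
  rank(A − (1)·I) = 2, so dim ker(A − (1)·I) = n − 2 = 1

Summary:
  λ = 1: algebraic multiplicity = 3, geometric multiplicity = 1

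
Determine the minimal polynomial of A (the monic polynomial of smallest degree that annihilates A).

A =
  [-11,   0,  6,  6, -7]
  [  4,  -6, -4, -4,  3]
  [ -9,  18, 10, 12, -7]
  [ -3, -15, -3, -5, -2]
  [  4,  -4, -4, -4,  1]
x^4 + 9*x^3 + 25*x^2 + 27*x + 10

The characteristic polynomial is χ_A(x) = (x + 1)^2*(x + 2)^2*(x + 5), so the eigenvalues are known. The minimal polynomial is
  m_A(x) = Π_λ (x − λ)^{k_λ}
where k_λ is the size of the *largest* Jordan block for λ (equivalently, the smallest k with (A − λI)^k v = 0 for every generalised eigenvector v of λ).

  λ = -5: largest Jordan block has size 1, contributing (x + 5)
  λ = -2: largest Jordan block has size 1, contributing (x + 2)
  λ = -1: largest Jordan block has size 2, contributing (x + 1)^2

So m_A(x) = (x + 1)^2*(x + 2)*(x + 5) = x^4 + 9*x^3 + 25*x^2 + 27*x + 10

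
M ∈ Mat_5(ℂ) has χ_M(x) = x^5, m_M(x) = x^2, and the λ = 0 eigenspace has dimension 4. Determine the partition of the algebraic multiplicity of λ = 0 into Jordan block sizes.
Block sizes for λ = 0: [2, 1, 1, 1]

Step 1 — from the characteristic polynomial, algebraic multiplicity of λ = 0 is 5. From dim ker(M − (0)·I) = 4, there are exactly 4 Jordan blocks for λ = 0.
Step 2 — from the minimal polynomial, the factor (x − 0)^2 tells us the largest block for λ = 0 has size 2.
Step 3 — with total size 5, 4 blocks, and largest block 2, the block sizes (in nonincreasing order) are [2, 1, 1, 1].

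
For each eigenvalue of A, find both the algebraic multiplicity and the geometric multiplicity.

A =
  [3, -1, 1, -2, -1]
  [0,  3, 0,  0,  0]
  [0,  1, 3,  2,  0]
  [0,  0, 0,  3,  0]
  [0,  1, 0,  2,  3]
λ = 3: alg = 5, geom = 3

Step 1 — factor the characteristic polynomial to read off the algebraic multiplicities:
  χ_A(x) = (x - 3)^5

Step 2 — compute geometric multiplicities via the rank-nullity identity g(λ) = n − rank(A − λI):
  rank(A − (3)·I) = 2, so dim ker(A − (3)·I) = n − 2 = 3

Summary:
  λ = 3: algebraic multiplicity = 5, geometric multiplicity = 3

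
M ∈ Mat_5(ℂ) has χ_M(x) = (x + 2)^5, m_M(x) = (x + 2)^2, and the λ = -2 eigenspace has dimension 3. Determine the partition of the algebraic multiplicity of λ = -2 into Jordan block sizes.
Block sizes for λ = -2: [2, 2, 1]

Step 1 — from the characteristic polynomial, algebraic multiplicity of λ = -2 is 5. From dim ker(M − (-2)·I) = 3, there are exactly 3 Jordan blocks for λ = -2.
Step 2 — from the minimal polynomial, the factor (x + 2)^2 tells us the largest block for λ = -2 has size 2.
Step 3 — with total size 5, 3 blocks, and largest block 2, the block sizes (in nonincreasing order) are [2, 2, 1].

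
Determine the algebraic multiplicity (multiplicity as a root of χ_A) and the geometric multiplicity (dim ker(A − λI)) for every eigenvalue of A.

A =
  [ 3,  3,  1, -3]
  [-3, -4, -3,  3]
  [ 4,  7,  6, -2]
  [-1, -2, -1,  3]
λ = 2: alg = 4, geom = 2

Step 1 — factor the characteristic polynomial to read off the algebraic multiplicities:
  χ_A(x) = (x - 2)^4

Step 2 — compute geometric multiplicities via the rank-nullity identity g(λ) = n − rank(A − λI):
  rank(A − (2)·I) = 2, so dim ker(A − (2)·I) = n − 2 = 2

Summary:
  λ = 2: algebraic multiplicity = 4, geometric multiplicity = 2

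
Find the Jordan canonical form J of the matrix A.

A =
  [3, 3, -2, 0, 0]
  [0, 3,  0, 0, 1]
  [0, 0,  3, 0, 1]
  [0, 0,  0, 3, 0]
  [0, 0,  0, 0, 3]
J_3(3) ⊕ J_1(3) ⊕ J_1(3)

The characteristic polynomial is
  det(x·I − A) = x^5 - 15*x^4 + 90*x^3 - 270*x^2 + 405*x - 243 = (x - 3)^5

Eigenvalues and multiplicities (the geometric multiplicity of λ is n − rank(A − λI), which equals the number of Jordan blocks for λ):
  λ = 3: algebraic multiplicity = 5, geometric multiplicity = 3

Determining the block sizes for each eigenvalue:
  λ = 3: with am = 5 and gm = 3, the partition is not yet determined (e.g. several partitions of 5 into 3 parts exist). Let N = A − (3)·I. Computing rank(N^1) = 2, rank(N^2) = 1, rank(N^3) = 0; the number of blocks of size ≥ j is rank(N^{j−1}) − rank(N^j), giving [3, 1, 1]. So we have 1 block(s) of size 3, 2 block(s) of size 1 → block sizes [3, 1, 1]

Assembling the blocks gives a Jordan form
J =
  [3, 1, 0, 0, 0]
  [0, 3, 1, 0, 0]
  [0, 0, 3, 0, 0]
  [0, 0, 0, 3, 0]
  [0, 0, 0, 0, 3]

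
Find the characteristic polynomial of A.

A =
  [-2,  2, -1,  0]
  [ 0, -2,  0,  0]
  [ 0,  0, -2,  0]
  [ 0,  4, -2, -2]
x^4 + 8*x^3 + 24*x^2 + 32*x + 16

Expanding det(x·I − A) (e.g. by cofactor expansion or by noting that A is similar to its Jordan form J, which has the same characteristic polynomial as A) gives
  χ_A(x) = x^4 + 8*x^3 + 24*x^2 + 32*x + 16
which factors as (x + 2)^4. The eigenvalues (with algebraic multiplicities) are λ = -2 with multiplicity 4.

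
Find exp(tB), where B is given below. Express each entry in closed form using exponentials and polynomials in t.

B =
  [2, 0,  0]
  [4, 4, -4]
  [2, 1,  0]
e^{tB} =
  [exp(2*t), 0, 0]
  [4*t*exp(2*t), 2*t*exp(2*t) + exp(2*t), -4*t*exp(2*t)]
  [2*t*exp(2*t), t*exp(2*t), -2*t*exp(2*t) + exp(2*t)]

Strategy: write B = P · J · P⁻¹ where J is a Jordan canonical form, so e^{tB} = P · e^{tJ} · P⁻¹, and e^{tJ} can be computed block-by-block.

B has Jordan form
J =
  [2, 1, 0]
  [0, 2, 0]
  [0, 0, 2]
(up to reordering of blocks).

Per-block formulas:
  For a 2×2 Jordan block J_2(2): exp(t · J_2(2)) = e^(2t)·(I + t·N), where N is the 2×2 nilpotent shift.
  For a 1×1 block at λ = 2: exp(t · [2]) = [e^(2t)].

After assembling e^{tJ} and conjugating by P, we get:

e^{tB} =
  [exp(2*t), 0, 0]
  [4*t*exp(2*t), 2*t*exp(2*t) + exp(2*t), -4*t*exp(2*t)]
  [2*t*exp(2*t), t*exp(2*t), -2*t*exp(2*t) + exp(2*t)]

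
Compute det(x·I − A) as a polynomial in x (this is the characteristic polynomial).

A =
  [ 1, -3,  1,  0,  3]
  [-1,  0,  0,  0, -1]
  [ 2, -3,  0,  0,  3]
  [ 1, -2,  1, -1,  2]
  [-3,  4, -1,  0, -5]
x^5 + 5*x^4 + 10*x^3 + 10*x^2 + 5*x + 1

Expanding det(x·I − A) (e.g. by cofactor expansion or by noting that A is similar to its Jordan form J, which has the same characteristic polynomial as A) gives
  χ_A(x) = x^5 + 5*x^4 + 10*x^3 + 10*x^2 + 5*x + 1
which factors as (x + 1)^5. The eigenvalues (with algebraic multiplicities) are λ = -1 with multiplicity 5.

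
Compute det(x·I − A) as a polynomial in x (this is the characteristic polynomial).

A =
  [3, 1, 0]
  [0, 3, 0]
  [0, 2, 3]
x^3 - 9*x^2 + 27*x - 27

Expanding det(x·I − A) (e.g. by cofactor expansion or by noting that A is similar to its Jordan form J, which has the same characteristic polynomial as A) gives
  χ_A(x) = x^3 - 9*x^2 + 27*x - 27
which factors as (x - 3)^3. The eigenvalues (with algebraic multiplicities) are λ = 3 with multiplicity 3.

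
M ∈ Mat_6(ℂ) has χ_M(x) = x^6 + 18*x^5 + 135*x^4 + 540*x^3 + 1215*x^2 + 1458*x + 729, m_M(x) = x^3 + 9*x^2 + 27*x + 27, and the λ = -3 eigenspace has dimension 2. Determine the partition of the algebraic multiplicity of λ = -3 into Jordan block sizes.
Block sizes for λ = -3: [3, 3]

Step 1 — from the characteristic polynomial, algebraic multiplicity of λ = -3 is 6. From dim ker(M − (-3)·I) = 2, there are exactly 2 Jordan blocks for λ = -3.
Step 2 — from the minimal polynomial, the factor (x + 3)^3 tells us the largest block for λ = -3 has size 3.
Step 3 — with total size 6, 2 blocks, and largest block 3, the block sizes (in nonincreasing order) are [3, 3].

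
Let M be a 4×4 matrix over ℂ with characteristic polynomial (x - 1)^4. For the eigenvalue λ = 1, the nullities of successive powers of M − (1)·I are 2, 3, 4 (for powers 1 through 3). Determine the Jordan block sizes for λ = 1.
Block sizes for λ = 1: [3, 1]

From the dimensions of kernels of powers, the number of Jordan blocks of size at least j is d_j − d_{j−1} where d_j = dim ker(N^j) (with d_0 = 0). Computing the differences gives [2, 1, 1].
The number of blocks of size exactly k is (#blocks of size ≥ k) − (#blocks of size ≥ k + 1), so the partition is: 1 block(s) of size 1, 1 block(s) of size 3.
In nonincreasing order the block sizes are [3, 1].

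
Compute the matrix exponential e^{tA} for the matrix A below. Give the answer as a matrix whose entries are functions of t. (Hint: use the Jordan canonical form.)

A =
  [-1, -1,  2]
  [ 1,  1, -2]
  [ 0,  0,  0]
e^{tA} =
  [1 - t, -t, 2*t]
  [t, t + 1, -2*t]
  [0, 0, 1]

Strategy: write A = P · J · P⁻¹ where J is a Jordan canonical form, so e^{tA} = P · e^{tJ} · P⁻¹, and e^{tJ} can be computed block-by-block.

A has Jordan form
J =
  [0, 1, 0]
  [0, 0, 0]
  [0, 0, 0]
(up to reordering of blocks).

Per-block formulas:
  For a 1×1 block at λ = 0: exp(t · [0]) = [e^(0t)].
  For a 2×2 Jordan block J_2(0): exp(t · J_2(0)) = e^(0t)·(I + t·N), where N is the 2×2 nilpotent shift.

After assembling e^{tJ} and conjugating by P, we get:

e^{tA} =
  [1 - t, -t, 2*t]
  [t, t + 1, -2*t]
  [0, 0, 1]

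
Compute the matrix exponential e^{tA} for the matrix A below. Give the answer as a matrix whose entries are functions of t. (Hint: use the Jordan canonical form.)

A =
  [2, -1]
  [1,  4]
e^{tA} =
  [-t*exp(3*t) + exp(3*t), -t*exp(3*t)]
  [t*exp(3*t), t*exp(3*t) + exp(3*t)]

Strategy: write A = P · J · P⁻¹ where J is a Jordan canonical form, so e^{tA} = P · e^{tJ} · P⁻¹, and e^{tJ} can be computed block-by-block.

A has Jordan form
J =
  [3, 1]
  [0, 3]
(up to reordering of blocks).

Per-block formulas:
  For a 2×2 Jordan block J_2(3): exp(t · J_2(3)) = e^(3t)·(I + t·N), where N is the 2×2 nilpotent shift.

After assembling e^{tJ} and conjugating by P, we get:

e^{tA} =
  [-t*exp(3*t) + exp(3*t), -t*exp(3*t)]
  [t*exp(3*t), t*exp(3*t) + exp(3*t)]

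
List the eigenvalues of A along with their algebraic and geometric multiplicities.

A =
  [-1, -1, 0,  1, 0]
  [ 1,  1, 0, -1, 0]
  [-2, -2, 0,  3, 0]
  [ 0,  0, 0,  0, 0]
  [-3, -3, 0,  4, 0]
λ = 0: alg = 5, geom = 3

Step 1 — factor the characteristic polynomial to read off the algebraic multiplicities:
  χ_A(x) = x^5

Step 2 — compute geometric multiplicities via the rank-nullity identity g(λ) = n − rank(A − λI):
  rank(A − (0)·I) = 2, so dim ker(A − (0)·I) = n − 2 = 3

Summary:
  λ = 0: algebraic multiplicity = 5, geometric multiplicity = 3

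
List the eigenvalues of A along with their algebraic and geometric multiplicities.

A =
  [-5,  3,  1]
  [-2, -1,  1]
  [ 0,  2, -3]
λ = -3: alg = 3, geom = 1

Step 1 — factor the characteristic polynomial to read off the algebraic multiplicities:
  χ_A(x) = (x + 3)^3

Step 2 — compute geometric multiplicities via the rank-nullity identity g(λ) = n − rank(A − λI):
  rank(A − (-3)·I) = 2, so dim ker(A − (-3)·I) = n − 2 = 1

Summary:
  λ = -3: algebraic multiplicity = 3, geometric multiplicity = 1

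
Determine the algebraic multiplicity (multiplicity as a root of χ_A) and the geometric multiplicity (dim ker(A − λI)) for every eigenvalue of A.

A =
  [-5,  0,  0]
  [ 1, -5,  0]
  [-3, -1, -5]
λ = -5: alg = 3, geom = 1

Step 1 — factor the characteristic polynomial to read off the algebraic multiplicities:
  χ_A(x) = (x + 5)^3

Step 2 — compute geometric multiplicities via the rank-nullity identity g(λ) = n − rank(A − λI):
  rank(A − (-5)·I) = 2, so dim ker(A − (-5)·I) = n − 2 = 1

Summary:
  λ = -5: algebraic multiplicity = 3, geometric multiplicity = 1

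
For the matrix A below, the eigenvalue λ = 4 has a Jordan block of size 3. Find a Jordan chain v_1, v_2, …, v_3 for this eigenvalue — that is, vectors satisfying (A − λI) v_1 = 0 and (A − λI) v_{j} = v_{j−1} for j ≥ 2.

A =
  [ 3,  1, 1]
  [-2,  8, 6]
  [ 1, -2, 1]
A Jordan chain for λ = 4 of length 3:
v_1 = (1, 2, -1)ᵀ
v_2 = (1, 4, -2)ᵀ
v_3 = (0, 1, 0)ᵀ

Let N = A − (4)·I. We want v_3 with N^3 v_3 = 0 but N^2 v_3 ≠ 0; then v_{j-1} := N · v_j for j = 3, …, 2.

Pick v_3 = (0, 1, 0)ᵀ.
Then v_2 = N · v_3 = (1, 4, -2)ᵀ.
Then v_1 = N · v_2 = (1, 2, -1)ᵀ.

Sanity check: (A − (4)·I) v_1 = (0, 0, 0)ᵀ = 0. ✓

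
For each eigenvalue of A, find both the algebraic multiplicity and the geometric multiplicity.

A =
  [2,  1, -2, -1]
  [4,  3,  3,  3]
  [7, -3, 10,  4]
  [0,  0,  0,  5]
λ = 5: alg = 4, geom = 2

Step 1 — factor the characteristic polynomial to read off the algebraic multiplicities:
  χ_A(x) = (x - 5)^4

Step 2 — compute geometric multiplicities via the rank-nullity identity g(λ) = n − rank(A − λI):
  rank(A − (5)·I) = 2, so dim ker(A − (5)·I) = n − 2 = 2

Summary:
  λ = 5: algebraic multiplicity = 4, geometric multiplicity = 2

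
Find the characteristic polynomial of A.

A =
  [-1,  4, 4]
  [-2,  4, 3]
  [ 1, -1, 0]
x^3 - 3*x^2 + 3*x - 1

Expanding det(x·I − A) (e.g. by cofactor expansion or by noting that A is similar to its Jordan form J, which has the same characteristic polynomial as A) gives
  χ_A(x) = x^3 - 3*x^2 + 3*x - 1
which factors as (x - 1)^3. The eigenvalues (with algebraic multiplicities) are λ = 1 with multiplicity 3.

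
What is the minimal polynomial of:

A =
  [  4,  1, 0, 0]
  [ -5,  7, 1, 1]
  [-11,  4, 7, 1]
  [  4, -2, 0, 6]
x^3 - 18*x^2 + 108*x - 216

The characteristic polynomial is χ_A(x) = (x - 6)^4, so the eigenvalues are known. The minimal polynomial is
  m_A(x) = Π_λ (x − λ)^{k_λ}
where k_λ is the size of the *largest* Jordan block for λ (equivalently, the smallest k with (A − λI)^k v = 0 for every generalised eigenvector v of λ).

  λ = 6: largest Jordan block has size 3, contributing (x − 6)^3

So m_A(x) = (x - 6)^3 = x^3 - 18*x^2 + 108*x - 216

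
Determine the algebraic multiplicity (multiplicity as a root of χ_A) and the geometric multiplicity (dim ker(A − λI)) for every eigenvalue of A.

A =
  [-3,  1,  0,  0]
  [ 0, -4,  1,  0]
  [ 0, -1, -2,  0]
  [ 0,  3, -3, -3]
λ = -3: alg = 4, geom = 2

Step 1 — factor the characteristic polynomial to read off the algebraic multiplicities:
  χ_A(x) = (x + 3)^4

Step 2 — compute geometric multiplicities via the rank-nullity identity g(λ) = n − rank(A − λI):
  rank(A − (-3)·I) = 2, so dim ker(A − (-3)·I) = n − 2 = 2

Summary:
  λ = -3: algebraic multiplicity = 4, geometric multiplicity = 2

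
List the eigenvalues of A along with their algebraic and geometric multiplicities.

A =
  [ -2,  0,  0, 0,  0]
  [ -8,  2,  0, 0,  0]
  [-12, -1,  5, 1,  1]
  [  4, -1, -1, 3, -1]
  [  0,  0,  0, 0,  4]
λ = -2: alg = 1, geom = 1; λ = 2: alg = 1, geom = 1; λ = 4: alg = 3, geom = 2

Step 1 — factor the characteristic polynomial to read off the algebraic multiplicities:
  χ_A(x) = (x - 4)^3*(x - 2)*(x + 2)

Step 2 — compute geometric multiplicities via the rank-nullity identity g(λ) = n − rank(A − λI):
  rank(A − (-2)·I) = 4, so dim ker(A − (-2)·I) = n − 4 = 1
  rank(A − (2)·I) = 4, so dim ker(A − (2)·I) = n − 4 = 1
  rank(A − (4)·I) = 3, so dim ker(A − (4)·I) = n − 3 = 2

Summary:
  λ = -2: algebraic multiplicity = 1, geometric multiplicity = 1
  λ = 2: algebraic multiplicity = 1, geometric multiplicity = 1
  λ = 4: algebraic multiplicity = 3, geometric multiplicity = 2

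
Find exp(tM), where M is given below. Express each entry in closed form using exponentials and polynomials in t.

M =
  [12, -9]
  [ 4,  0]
e^{tM} =
  [6*t*exp(6*t) + exp(6*t), -9*t*exp(6*t)]
  [4*t*exp(6*t), -6*t*exp(6*t) + exp(6*t)]

Strategy: write M = P · J · P⁻¹ where J is a Jordan canonical form, so e^{tM} = P · e^{tJ} · P⁻¹, and e^{tJ} can be computed block-by-block.

M has Jordan form
J =
  [6, 1]
  [0, 6]
(up to reordering of blocks).

Per-block formulas:
  For a 2×2 Jordan block J_2(6): exp(t · J_2(6)) = e^(6t)·(I + t·N), where N is the 2×2 nilpotent shift.

After assembling e^{tJ} and conjugating by P, we get:

e^{tM} =
  [6*t*exp(6*t) + exp(6*t), -9*t*exp(6*t)]
  [4*t*exp(6*t), -6*t*exp(6*t) + exp(6*t)]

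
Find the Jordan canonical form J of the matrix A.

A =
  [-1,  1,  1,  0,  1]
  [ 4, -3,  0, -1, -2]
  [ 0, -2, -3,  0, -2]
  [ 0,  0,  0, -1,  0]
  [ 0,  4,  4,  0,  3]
J_3(-1) ⊕ J_1(-1) ⊕ J_1(-1)

The characteristic polynomial is
  det(x·I − A) = x^5 + 5*x^4 + 10*x^3 + 10*x^2 + 5*x + 1 = (x + 1)^5

Eigenvalues and multiplicities (the geometric multiplicity of λ is n − rank(A − λI), which equals the number of Jordan blocks for λ):
  λ = -1: algebraic multiplicity = 5, geometric multiplicity = 3

Determining the block sizes for each eigenvalue:
  λ = -1: with am = 5 and gm = 3, the partition is not yet determined (e.g. several partitions of 5 into 3 parts exist). Let N = A − (-1)·I. Computing rank(N^1) = 2, rank(N^2) = 1, rank(N^3) = 0; the number of blocks of size ≥ j is rank(N^{j−1}) − rank(N^j), giving [3, 1, 1]. So we have 1 block(s) of size 3, 2 block(s) of size 1 → block sizes [3, 1, 1]

Assembling the blocks gives a Jordan form
J =
  [-1,  1,  0,  0,  0]
  [ 0, -1,  1,  0,  0]
  [ 0,  0, -1,  0,  0]
  [ 0,  0,  0, -1,  0]
  [ 0,  0,  0,  0, -1]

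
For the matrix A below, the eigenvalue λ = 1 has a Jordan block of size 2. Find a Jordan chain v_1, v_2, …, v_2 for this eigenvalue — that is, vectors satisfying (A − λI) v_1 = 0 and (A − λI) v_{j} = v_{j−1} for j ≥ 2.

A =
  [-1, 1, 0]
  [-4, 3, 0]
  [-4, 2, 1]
A Jordan chain for λ = 1 of length 2:
v_1 = (-2, -4, -4)ᵀ
v_2 = (1, 0, 0)ᵀ

Let N = A − (1)·I. We want v_2 with N^2 v_2 = 0 but N^1 v_2 ≠ 0; then v_{j-1} := N · v_j for j = 2, …, 2.

Pick v_2 = (1, 0, 0)ᵀ.
Then v_1 = N · v_2 = (-2, -4, -4)ᵀ.

Sanity check: (A − (1)·I) v_1 = (0, 0, 0)ᵀ = 0. ✓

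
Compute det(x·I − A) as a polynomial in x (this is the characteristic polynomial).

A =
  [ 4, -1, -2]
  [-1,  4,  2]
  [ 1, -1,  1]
x^3 - 9*x^2 + 27*x - 27

Expanding det(x·I − A) (e.g. by cofactor expansion or by noting that A is similar to its Jordan form J, which has the same characteristic polynomial as A) gives
  χ_A(x) = x^3 - 9*x^2 + 27*x - 27
which factors as (x - 3)^3. The eigenvalues (with algebraic multiplicities) are λ = 3 with multiplicity 3.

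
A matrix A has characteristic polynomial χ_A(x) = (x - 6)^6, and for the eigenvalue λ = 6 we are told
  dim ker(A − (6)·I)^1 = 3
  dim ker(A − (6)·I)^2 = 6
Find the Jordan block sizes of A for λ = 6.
Block sizes for λ = 6: [2, 2, 2]

From the dimensions of kernels of powers, the number of Jordan blocks of size at least j is d_j − d_{j−1} where d_j = dim ker(N^j) (with d_0 = 0). Computing the differences gives [3, 3].
The number of blocks of size exactly k is (#blocks of size ≥ k) − (#blocks of size ≥ k + 1), so the partition is: 3 block(s) of size 2.
In nonincreasing order the block sizes are [2, 2, 2].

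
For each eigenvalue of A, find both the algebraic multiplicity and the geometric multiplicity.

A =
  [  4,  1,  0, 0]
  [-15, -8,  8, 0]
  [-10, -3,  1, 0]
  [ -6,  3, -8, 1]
λ = -1: alg = 3, geom = 1; λ = 1: alg = 1, geom = 1

Step 1 — factor the characteristic polynomial to read off the algebraic multiplicities:
  χ_A(x) = (x - 1)*(x + 1)^3

Step 2 — compute geometric multiplicities via the rank-nullity identity g(λ) = n − rank(A − λI):
  rank(A − (-1)·I) = 3, so dim ker(A − (-1)·I) = n − 3 = 1
  rank(A − (1)·I) = 3, so dim ker(A − (1)·I) = n − 3 = 1

Summary:
  λ = -1: algebraic multiplicity = 3, geometric multiplicity = 1
  λ = 1: algebraic multiplicity = 1, geometric multiplicity = 1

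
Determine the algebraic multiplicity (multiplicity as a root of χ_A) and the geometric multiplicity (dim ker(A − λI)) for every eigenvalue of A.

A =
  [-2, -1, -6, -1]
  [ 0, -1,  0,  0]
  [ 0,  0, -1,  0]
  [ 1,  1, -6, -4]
λ = -3: alg = 2, geom = 1; λ = -1: alg = 2, geom = 2

Step 1 — factor the characteristic polynomial to read off the algebraic multiplicities:
  χ_A(x) = (x + 1)^2*(x + 3)^2

Step 2 — compute geometric multiplicities via the rank-nullity identity g(λ) = n − rank(A − λI):
  rank(A − (-3)·I) = 3, so dim ker(A − (-3)·I) = n − 3 = 1
  rank(A − (-1)·I) = 2, so dim ker(A − (-1)·I) = n − 2 = 2

Summary:
  λ = -3: algebraic multiplicity = 2, geometric multiplicity = 1
  λ = -1: algebraic multiplicity = 2, geometric multiplicity = 2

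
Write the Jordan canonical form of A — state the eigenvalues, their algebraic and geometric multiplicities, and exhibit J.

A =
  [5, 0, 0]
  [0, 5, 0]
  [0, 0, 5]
J_1(5) ⊕ J_1(5) ⊕ J_1(5)

The characteristic polynomial is
  det(x·I − A) = x^3 - 15*x^2 + 75*x - 125 = (x - 5)^3

Eigenvalues and multiplicities (the geometric multiplicity of λ is n − rank(A − λI), which equals the number of Jordan blocks for λ):
  λ = 5: algebraic multiplicity = 3, geometric multiplicity = 3

Determining the block sizes for each eigenvalue:
  λ = 5: gm = am = 3, so every block has size 1 → block sizes [1, 1, 1]

Assembling the blocks gives a Jordan form
J =
  [5, 0, 0]
  [0, 5, 0]
  [0, 0, 5]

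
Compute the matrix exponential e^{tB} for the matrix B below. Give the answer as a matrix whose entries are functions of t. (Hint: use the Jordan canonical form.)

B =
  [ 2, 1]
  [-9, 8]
e^{tB} =
  [-3*t*exp(5*t) + exp(5*t), t*exp(5*t)]
  [-9*t*exp(5*t), 3*t*exp(5*t) + exp(5*t)]

Strategy: write B = P · J · P⁻¹ where J is a Jordan canonical form, so e^{tB} = P · e^{tJ} · P⁻¹, and e^{tJ} can be computed block-by-block.

B has Jordan form
J =
  [5, 1]
  [0, 5]
(up to reordering of blocks).

Per-block formulas:
  For a 2×2 Jordan block J_2(5): exp(t · J_2(5)) = e^(5t)·(I + t·N), where N is the 2×2 nilpotent shift.

After assembling e^{tJ} and conjugating by P, we get:

e^{tB} =
  [-3*t*exp(5*t) + exp(5*t), t*exp(5*t)]
  [-9*t*exp(5*t), 3*t*exp(5*t) + exp(5*t)]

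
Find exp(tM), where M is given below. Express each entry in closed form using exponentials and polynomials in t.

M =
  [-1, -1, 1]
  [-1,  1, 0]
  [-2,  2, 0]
e^{tM} =
  [1 - t, t^2 - t, -t^2/2 + t]
  [-t, t^2 + t + 1, -t^2/2]
  [-2*t, 2*t^2 + 2*t, 1 - t^2]

Strategy: write M = P · J · P⁻¹ where J is a Jordan canonical form, so e^{tM} = P · e^{tJ} · P⁻¹, and e^{tJ} can be computed block-by-block.

M has Jordan form
J =
  [0, 1, 0]
  [0, 0, 1]
  [0, 0, 0]
(up to reordering of blocks).

Per-block formulas:
  For a 3×3 Jordan block J_3(0): exp(t · J_3(0)) = e^(0t)·(I + t·N + (t^2/2)·N^2), where N is the 3×3 nilpotent shift.

After assembling e^{tJ} and conjugating by P, we get:

e^{tM} =
  [1 - t, t^2 - t, -t^2/2 + t]
  [-t, t^2 + t + 1, -t^2/2]
  [-2*t, 2*t^2 + 2*t, 1 - t^2]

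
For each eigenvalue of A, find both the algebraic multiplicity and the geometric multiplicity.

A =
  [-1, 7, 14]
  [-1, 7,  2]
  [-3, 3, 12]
λ = 6: alg = 3, geom = 2

Step 1 — factor the characteristic polynomial to read off the algebraic multiplicities:
  χ_A(x) = (x - 6)^3

Step 2 — compute geometric multiplicities via the rank-nullity identity g(λ) = n − rank(A − λI):
  rank(A − (6)·I) = 1, so dim ker(A − (6)·I) = n − 1 = 2

Summary:
  λ = 6: algebraic multiplicity = 3, geometric multiplicity = 2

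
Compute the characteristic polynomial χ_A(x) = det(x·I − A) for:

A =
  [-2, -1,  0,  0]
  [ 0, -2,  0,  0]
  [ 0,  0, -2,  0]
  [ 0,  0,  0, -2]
x^4 + 8*x^3 + 24*x^2 + 32*x + 16

Expanding det(x·I − A) (e.g. by cofactor expansion or by noting that A is similar to its Jordan form J, which has the same characteristic polynomial as A) gives
  χ_A(x) = x^4 + 8*x^3 + 24*x^2 + 32*x + 16
which factors as (x + 2)^4. The eigenvalues (with algebraic multiplicities) are λ = -2 with multiplicity 4.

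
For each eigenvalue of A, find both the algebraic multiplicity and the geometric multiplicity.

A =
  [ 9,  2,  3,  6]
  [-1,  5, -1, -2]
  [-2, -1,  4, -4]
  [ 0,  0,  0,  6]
λ = 6: alg = 4, geom = 2

Step 1 — factor the characteristic polynomial to read off the algebraic multiplicities:
  χ_A(x) = (x - 6)^4

Step 2 — compute geometric multiplicities via the rank-nullity identity g(λ) = n − rank(A − λI):
  rank(A − (6)·I) = 2, so dim ker(A − (6)·I) = n − 2 = 2

Summary:
  λ = 6: algebraic multiplicity = 4, geometric multiplicity = 2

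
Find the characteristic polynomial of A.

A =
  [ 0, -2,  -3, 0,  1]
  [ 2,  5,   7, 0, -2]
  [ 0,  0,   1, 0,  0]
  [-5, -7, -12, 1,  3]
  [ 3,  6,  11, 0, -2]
x^5 - 5*x^4 + 10*x^3 - 10*x^2 + 5*x - 1

Expanding det(x·I − A) (e.g. by cofactor expansion or by noting that A is similar to its Jordan form J, which has the same characteristic polynomial as A) gives
  χ_A(x) = x^5 - 5*x^4 + 10*x^3 - 10*x^2 + 5*x - 1
which factors as (x - 1)^5. The eigenvalues (with algebraic multiplicities) are λ = 1 with multiplicity 5.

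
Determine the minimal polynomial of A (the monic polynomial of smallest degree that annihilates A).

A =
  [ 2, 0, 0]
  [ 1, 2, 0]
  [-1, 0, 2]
x^2 - 4*x + 4

The characteristic polynomial is χ_A(x) = (x - 2)^3, so the eigenvalues are known. The minimal polynomial is
  m_A(x) = Π_λ (x − λ)^{k_λ}
where k_λ is the size of the *largest* Jordan block for λ (equivalently, the smallest k with (A − λI)^k v = 0 for every generalised eigenvector v of λ).

  λ = 2: largest Jordan block has size 2, contributing (x − 2)^2

So m_A(x) = (x - 2)^2 = x^2 - 4*x + 4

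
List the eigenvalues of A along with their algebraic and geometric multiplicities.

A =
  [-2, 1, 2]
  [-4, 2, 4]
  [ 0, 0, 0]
λ = 0: alg = 3, geom = 2

Step 1 — factor the characteristic polynomial to read off the algebraic multiplicities:
  χ_A(x) = x^3

Step 2 — compute geometric multiplicities via the rank-nullity identity g(λ) = n − rank(A − λI):
  rank(A − (0)·I) = 1, so dim ker(A − (0)·I) = n − 1 = 2

Summary:
  λ = 0: algebraic multiplicity = 3, geometric multiplicity = 2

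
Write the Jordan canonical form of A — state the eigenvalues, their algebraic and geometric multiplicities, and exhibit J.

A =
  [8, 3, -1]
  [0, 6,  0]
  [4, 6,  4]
J_2(6) ⊕ J_1(6)

The characteristic polynomial is
  det(x·I − A) = x^3 - 18*x^2 + 108*x - 216 = (x - 6)^3

Eigenvalues and multiplicities (the geometric multiplicity of λ is n − rank(A − λI), which equals the number of Jordan blocks for λ):
  λ = 6: algebraic multiplicity = 3, geometric multiplicity = 2

Determining the block sizes for each eigenvalue:
  λ = 6: 2 blocks summing to 3 forces exactly one block of size 2 and the rest size 1 → block sizes [2, 1]

Assembling the blocks gives a Jordan form
J =
  [6, 1, 0]
  [0, 6, 0]
  [0, 0, 6]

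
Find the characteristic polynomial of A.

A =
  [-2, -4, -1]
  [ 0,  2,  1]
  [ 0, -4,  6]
x^3 - 6*x^2 + 32

Expanding det(x·I − A) (e.g. by cofactor expansion or by noting that A is similar to its Jordan form J, which has the same characteristic polynomial as A) gives
  χ_A(x) = x^3 - 6*x^2 + 32
which factors as (x - 4)^2*(x + 2). The eigenvalues (with algebraic multiplicities) are λ = -2 with multiplicity 1, λ = 4 with multiplicity 2.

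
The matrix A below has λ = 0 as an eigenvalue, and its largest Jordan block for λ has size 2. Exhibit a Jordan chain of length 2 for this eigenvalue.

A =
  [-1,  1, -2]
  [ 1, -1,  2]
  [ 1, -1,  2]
A Jordan chain for λ = 0 of length 2:
v_1 = (-1, 1, 1)ᵀ
v_2 = (1, 0, 0)ᵀ

Let N = A − (0)·I. We want v_2 with N^2 v_2 = 0 but N^1 v_2 ≠ 0; then v_{j-1} := N · v_j for j = 2, …, 2.

Pick v_2 = (1, 0, 0)ᵀ.
Then v_1 = N · v_2 = (-1, 1, 1)ᵀ.

Sanity check: (A − (0)·I) v_1 = (0, 0, 0)ᵀ = 0. ✓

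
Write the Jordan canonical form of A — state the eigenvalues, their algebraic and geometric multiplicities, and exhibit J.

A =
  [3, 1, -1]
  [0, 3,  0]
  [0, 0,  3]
J_2(3) ⊕ J_1(3)

The characteristic polynomial is
  det(x·I − A) = x^3 - 9*x^2 + 27*x - 27 = (x - 3)^3

Eigenvalues and multiplicities (the geometric multiplicity of λ is n − rank(A − λI), which equals the number of Jordan blocks for λ):
  λ = 3: algebraic multiplicity = 3, geometric multiplicity = 2

Determining the block sizes for each eigenvalue:
  λ = 3: 2 blocks summing to 3 forces exactly one block of size 2 and the rest size 1 → block sizes [2, 1]

Assembling the blocks gives a Jordan form
J =
  [3, 1, 0]
  [0, 3, 0]
  [0, 0, 3]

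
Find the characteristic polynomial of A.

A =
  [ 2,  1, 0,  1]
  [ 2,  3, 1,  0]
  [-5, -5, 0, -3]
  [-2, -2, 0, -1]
x^4 - 4*x^3 + 6*x^2 - 4*x + 1

Expanding det(x·I − A) (e.g. by cofactor expansion or by noting that A is similar to its Jordan form J, which has the same characteristic polynomial as A) gives
  χ_A(x) = x^4 - 4*x^3 + 6*x^2 - 4*x + 1
which factors as (x - 1)^4. The eigenvalues (with algebraic multiplicities) are λ = 1 with multiplicity 4.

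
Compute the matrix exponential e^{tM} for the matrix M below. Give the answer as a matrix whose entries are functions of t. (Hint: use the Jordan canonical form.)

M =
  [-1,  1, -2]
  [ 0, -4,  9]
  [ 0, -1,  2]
e^{tM} =
  [exp(-t), -t^2*exp(-t)/2 + t*exp(-t), 3*t^2*exp(-t)/2 - 2*t*exp(-t)]
  [0, -3*t*exp(-t) + exp(-t), 9*t*exp(-t)]
  [0, -t*exp(-t), 3*t*exp(-t) + exp(-t)]

Strategy: write M = P · J · P⁻¹ where J is a Jordan canonical form, so e^{tM} = P · e^{tJ} · P⁻¹, and e^{tJ} can be computed block-by-block.

M has Jordan form
J =
  [-1,  1,  0]
  [ 0, -1,  1]
  [ 0,  0, -1]
(up to reordering of blocks).

Per-block formulas:
  For a 3×3 Jordan block J_3(-1): exp(t · J_3(-1)) = e^(-1t)·(I + t·N + (t^2/2)·N^2), where N is the 3×3 nilpotent shift.

After assembling e^{tJ} and conjugating by P, we get:

e^{tM} =
  [exp(-t), -t^2*exp(-t)/2 + t*exp(-t), 3*t^2*exp(-t)/2 - 2*t*exp(-t)]
  [0, -3*t*exp(-t) + exp(-t), 9*t*exp(-t)]
  [0, -t*exp(-t), 3*t*exp(-t) + exp(-t)]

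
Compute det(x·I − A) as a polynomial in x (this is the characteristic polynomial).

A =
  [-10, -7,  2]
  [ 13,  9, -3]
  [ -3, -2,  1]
x^3

Expanding det(x·I − A) (e.g. by cofactor expansion or by noting that A is similar to its Jordan form J, which has the same characteristic polynomial as A) gives
  χ_A(x) = x^3
which factors as x^3. The eigenvalues (with algebraic multiplicities) are λ = 0 with multiplicity 3.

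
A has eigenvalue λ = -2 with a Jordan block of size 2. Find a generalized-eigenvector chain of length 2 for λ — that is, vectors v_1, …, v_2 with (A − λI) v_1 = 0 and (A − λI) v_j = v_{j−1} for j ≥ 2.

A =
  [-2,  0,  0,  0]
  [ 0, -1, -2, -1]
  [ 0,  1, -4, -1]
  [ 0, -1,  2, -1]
A Jordan chain for λ = -2 of length 2:
v_1 = (0, 1, 1, -1)ᵀ
v_2 = (0, 1, 0, 0)ᵀ

Let N = A − (-2)·I. We want v_2 with N^2 v_2 = 0 but N^1 v_2 ≠ 0; then v_{j-1} := N · v_j for j = 2, …, 2.

Pick v_2 = (0, 1, 0, 0)ᵀ.
Then v_1 = N · v_2 = (0, 1, 1, -1)ᵀ.

Sanity check: (A − (-2)·I) v_1 = (0, 0, 0, 0)ᵀ = 0. ✓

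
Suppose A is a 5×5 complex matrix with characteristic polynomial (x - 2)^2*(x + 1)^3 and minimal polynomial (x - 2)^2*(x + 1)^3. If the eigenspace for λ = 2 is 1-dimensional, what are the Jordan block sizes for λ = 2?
Block sizes for λ = 2: [2]

Step 1 — from the characteristic polynomial, algebraic multiplicity of λ = 2 is 2. From dim ker(A − (2)·I) = 1, there are exactly 1 Jordan blocks for λ = 2.
Step 2 — from the minimal polynomial, the factor (x − 2)^2 tells us the largest block for λ = 2 has size 2.
Step 3 — with total size 2, 1 blocks, and largest block 2, the block sizes (in nonincreasing order) are [2].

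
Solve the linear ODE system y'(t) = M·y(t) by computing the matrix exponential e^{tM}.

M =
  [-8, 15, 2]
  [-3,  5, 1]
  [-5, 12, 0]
e^{tM} =
  [-3*t^2*exp(-t) - 7*t*exp(-t) + exp(-t), 9*t^2*exp(-t)/2 + 15*t*exp(-t), 3*t^2*exp(-t)/2 + 2*t*exp(-t)]
  [-t^2*exp(-t) - 3*t*exp(-t), 3*t^2*exp(-t)/2 + 6*t*exp(-t) + exp(-t), t^2*exp(-t)/2 + t*exp(-t)]
  [-3*t^2*exp(-t) - 5*t*exp(-t), 9*t^2*exp(-t)/2 + 12*t*exp(-t), 3*t^2*exp(-t)/2 + t*exp(-t) + exp(-t)]

Strategy: write M = P · J · P⁻¹ where J is a Jordan canonical form, so e^{tM} = P · e^{tJ} · P⁻¹, and e^{tJ} can be computed block-by-block.

M has Jordan form
J =
  [-1,  1,  0]
  [ 0, -1,  1]
  [ 0,  0, -1]
(up to reordering of blocks).

Per-block formulas:
  For a 3×3 Jordan block J_3(-1): exp(t · J_3(-1)) = e^(-1t)·(I + t·N + (t^2/2)·N^2), where N is the 3×3 nilpotent shift.

After assembling e^{tJ} and conjugating by P, we get:

e^{tM} =
  [-3*t^2*exp(-t) - 7*t*exp(-t) + exp(-t), 9*t^2*exp(-t)/2 + 15*t*exp(-t), 3*t^2*exp(-t)/2 + 2*t*exp(-t)]
  [-t^2*exp(-t) - 3*t*exp(-t), 3*t^2*exp(-t)/2 + 6*t*exp(-t) + exp(-t), t^2*exp(-t)/2 + t*exp(-t)]
  [-3*t^2*exp(-t) - 5*t*exp(-t), 9*t^2*exp(-t)/2 + 12*t*exp(-t), 3*t^2*exp(-t)/2 + t*exp(-t) + exp(-t)]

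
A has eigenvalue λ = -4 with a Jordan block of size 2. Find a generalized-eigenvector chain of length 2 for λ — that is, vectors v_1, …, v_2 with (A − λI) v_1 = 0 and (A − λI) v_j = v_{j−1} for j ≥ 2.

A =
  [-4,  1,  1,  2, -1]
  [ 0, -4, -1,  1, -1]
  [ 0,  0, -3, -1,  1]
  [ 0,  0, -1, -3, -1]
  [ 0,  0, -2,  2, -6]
A Jordan chain for λ = -4 of length 2:
v_1 = (1, 0, 0, 0, 0)ᵀ
v_2 = (0, 1, 0, 0, 0)ᵀ

Let N = A − (-4)·I. We want v_2 with N^2 v_2 = 0 but N^1 v_2 ≠ 0; then v_{j-1} := N · v_j for j = 2, …, 2.

Pick v_2 = (0, 1, 0, 0, 0)ᵀ.
Then v_1 = N · v_2 = (1, 0, 0, 0, 0)ᵀ.

Sanity check: (A − (-4)·I) v_1 = (0, 0, 0, 0, 0)ᵀ = 0. ✓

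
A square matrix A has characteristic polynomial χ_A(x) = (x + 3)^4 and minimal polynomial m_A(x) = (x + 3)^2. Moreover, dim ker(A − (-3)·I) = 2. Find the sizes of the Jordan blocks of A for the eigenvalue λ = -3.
Block sizes for λ = -3: [2, 2]

Step 1 — from the characteristic polynomial, algebraic multiplicity of λ = -3 is 4. From dim ker(A − (-3)·I) = 2, there are exactly 2 Jordan blocks for λ = -3.
Step 2 — from the minimal polynomial, the factor (x + 3)^2 tells us the largest block for λ = -3 has size 2.
Step 3 — with total size 4, 2 blocks, and largest block 2, the block sizes (in nonincreasing order) are [2, 2].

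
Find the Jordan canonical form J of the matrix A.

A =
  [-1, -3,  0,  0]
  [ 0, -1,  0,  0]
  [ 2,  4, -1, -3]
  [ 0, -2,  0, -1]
J_2(-1) ⊕ J_2(-1)

The characteristic polynomial is
  det(x·I − A) = x^4 + 4*x^3 + 6*x^2 + 4*x + 1 = (x + 1)^4

Eigenvalues and multiplicities (the geometric multiplicity of λ is n − rank(A − λI), which equals the number of Jordan blocks for λ):
  λ = -1: algebraic multiplicity = 4, geometric multiplicity = 2

Determining the block sizes for each eigenvalue:
  λ = -1: with am = 4 and gm = 2, the partition is not yet determined (e.g. several partitions of 4 into 2 parts exist). Let N = A − (-1)·I. Computing rank(N^1) = 2, rank(N^2) = 0; the number of blocks of size ≥ j is rank(N^{j−1}) − rank(N^j), giving [2, 2]. So we have 2 block(s) of size 2 → block sizes [2, 2]

Assembling the blocks gives a Jordan form
J =
  [-1,  1,  0,  0]
  [ 0, -1,  0,  0]
  [ 0,  0, -1,  1]
  [ 0,  0,  0, -1]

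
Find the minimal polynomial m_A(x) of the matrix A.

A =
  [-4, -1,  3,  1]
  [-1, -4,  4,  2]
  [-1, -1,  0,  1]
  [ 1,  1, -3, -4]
x^3 + 9*x^2 + 27*x + 27

The characteristic polynomial is χ_A(x) = (x + 3)^4, so the eigenvalues are known. The minimal polynomial is
  m_A(x) = Π_λ (x − λ)^{k_λ}
where k_λ is the size of the *largest* Jordan block for λ (equivalently, the smallest k with (A − λI)^k v = 0 for every generalised eigenvector v of λ).

  λ = -3: largest Jordan block has size 3, contributing (x + 3)^3

So m_A(x) = (x + 3)^3 = x^3 + 9*x^2 + 27*x + 27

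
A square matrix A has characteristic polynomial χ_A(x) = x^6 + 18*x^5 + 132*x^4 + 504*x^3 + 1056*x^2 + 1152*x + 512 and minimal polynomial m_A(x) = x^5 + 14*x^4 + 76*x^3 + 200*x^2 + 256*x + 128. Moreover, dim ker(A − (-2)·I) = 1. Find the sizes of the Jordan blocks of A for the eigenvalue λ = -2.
Block sizes for λ = -2: [3]

Step 1 — from the characteristic polynomial, algebraic multiplicity of λ = -2 is 3. From dim ker(A − (-2)·I) = 1, there are exactly 1 Jordan blocks for λ = -2.
Step 2 — from the minimal polynomial, the factor (x + 2)^3 tells us the largest block for λ = -2 has size 3.
Step 3 — with total size 3, 1 blocks, and largest block 3, the block sizes (in nonincreasing order) are [3].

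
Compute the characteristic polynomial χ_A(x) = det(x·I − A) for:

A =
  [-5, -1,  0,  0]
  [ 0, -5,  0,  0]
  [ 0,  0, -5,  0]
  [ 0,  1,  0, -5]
x^4 + 20*x^3 + 150*x^2 + 500*x + 625

Expanding det(x·I − A) (e.g. by cofactor expansion or by noting that A is similar to its Jordan form J, which has the same characteristic polynomial as A) gives
  χ_A(x) = x^4 + 20*x^3 + 150*x^2 + 500*x + 625
which factors as (x + 5)^4. The eigenvalues (with algebraic multiplicities) are λ = -5 with multiplicity 4.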